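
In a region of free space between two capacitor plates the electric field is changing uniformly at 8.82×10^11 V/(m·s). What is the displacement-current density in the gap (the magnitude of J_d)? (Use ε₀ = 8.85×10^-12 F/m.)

J_d = ε₀ ∂E/∂t, so J_d = 7.81 A/m².

7.81 A/m²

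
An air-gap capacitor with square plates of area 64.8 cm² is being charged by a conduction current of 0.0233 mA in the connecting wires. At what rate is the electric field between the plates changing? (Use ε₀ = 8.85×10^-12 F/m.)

The displacement current between the plates equals the conduction current, I_d = 0.0233 mA.
Since I_d = ε₀ A dE/dt, dE/dt = I_d/(ε₀A) = (2.33×10^-5)/((8.85×10^-12)(6.48×10^-3)) = 4.06×10^8 V/(m·s).

4.06×10^8 V/(m·s)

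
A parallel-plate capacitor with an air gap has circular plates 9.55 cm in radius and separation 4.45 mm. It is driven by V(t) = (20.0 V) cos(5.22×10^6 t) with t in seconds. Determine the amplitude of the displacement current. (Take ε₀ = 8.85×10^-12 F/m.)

5.95×10^-3 A

(dE/dt)_max = V₀ω/d = 2.346×10^10 V/(m·s); ω = 5.22×10^6 rad/s.
I_d,max = ε₀ A (dE/dt)_max = (8.85×10^-12)(0.02865)(2.346×10^10) = 5.95×10^-3 A.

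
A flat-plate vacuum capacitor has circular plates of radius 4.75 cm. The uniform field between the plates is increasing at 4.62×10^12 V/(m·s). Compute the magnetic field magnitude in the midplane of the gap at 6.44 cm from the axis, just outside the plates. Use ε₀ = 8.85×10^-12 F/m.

I_d = ε₀ dΦ_E/dt = ε₀ πR² (dE/dt) = (8.85×10^-12)(7.088×10^-3)(4.62×10^12) = 0.2898 A through the full plate area.
With r > R the enclosed displacement current is the full I_d; B = μ₀ I_d / (2πr) = 9.00×10^-7 T.

9.00×10^-7 T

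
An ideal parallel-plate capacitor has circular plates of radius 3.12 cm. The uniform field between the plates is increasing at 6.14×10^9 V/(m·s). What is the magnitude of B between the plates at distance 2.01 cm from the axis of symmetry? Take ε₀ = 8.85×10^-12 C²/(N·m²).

I_d = ε₀ dΦ_E/dt = ε₀ πR² (dE/dt) = (8.85×10^-12)(3.058×10^-3)(6.14×10^9) = 1.662×10^-4 A through the full plate area.
An Ampèrian loop of radius r encloses a fraction (r/R)² of I_d. Then B·2πr = μ₀ I_d (r/R)², giving B = μ₀ I_d r/(2πR²) = 6.86×10^-10 T.

6.86×10^-10 T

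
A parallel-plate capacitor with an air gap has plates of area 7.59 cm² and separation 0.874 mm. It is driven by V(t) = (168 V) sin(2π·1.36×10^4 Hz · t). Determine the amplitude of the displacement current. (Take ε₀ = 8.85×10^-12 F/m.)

C = ε₀A/d = (8.85×10^-12)(7.59×10^-4)/(8.74×10^-4) = 7.686×10^-12 F; ω = 2πf = 8.545×10^4 rad/s.
I_d = C dV/dt, so |I_d|_max = C V₀ ω = (7.686×10^-12)(168)(8.545×10^4) = 1.10×10^-4 A.

1.10×10^-4 A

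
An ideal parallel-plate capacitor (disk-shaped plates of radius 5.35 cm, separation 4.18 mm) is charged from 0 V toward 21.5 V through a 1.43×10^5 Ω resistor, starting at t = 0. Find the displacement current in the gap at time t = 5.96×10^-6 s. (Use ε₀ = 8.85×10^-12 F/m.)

C = ε₀A/d = (8.85×10^-12)(8.992×10^-3)/(4.18×10^-3) = 1.904×10^-11 F and τ = RC = 2.723×10^-6 s. I_d in the gap equals the RC charging current.
I_d(t) = (V₀/R) e^(−t/τ) = 1.503×10^-4 · e^(−2.189) = 1.68×10^-5 A.

1.68×10^-5 A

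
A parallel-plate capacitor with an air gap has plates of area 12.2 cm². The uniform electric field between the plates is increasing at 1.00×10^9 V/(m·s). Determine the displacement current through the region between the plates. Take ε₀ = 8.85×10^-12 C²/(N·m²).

I_d = ε₀ A (dE/dt) = (8.85×10^-12)(1.22×10^-3 m²)(1.00×10^9) = 1.08×10^-5 A.

1.08×10^-5 A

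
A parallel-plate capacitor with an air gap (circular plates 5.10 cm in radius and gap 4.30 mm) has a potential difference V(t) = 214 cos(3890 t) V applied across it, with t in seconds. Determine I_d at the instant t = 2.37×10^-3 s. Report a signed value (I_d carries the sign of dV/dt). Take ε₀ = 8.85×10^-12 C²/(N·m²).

-2.86×10^-6 A

dE/dt = (V₀ω/d)·−sin(ωt) with ωt = 9.2193 rad: (214)(3890)(-0.2040)/(4.30×10^-3) = -3.949×10^7 V/(m·s).
I_d = ε₀ A dE/dt = (8.85×10^-12)(8.171×10^-3)(-3.949×10^7) = -2.86×10^-6 A.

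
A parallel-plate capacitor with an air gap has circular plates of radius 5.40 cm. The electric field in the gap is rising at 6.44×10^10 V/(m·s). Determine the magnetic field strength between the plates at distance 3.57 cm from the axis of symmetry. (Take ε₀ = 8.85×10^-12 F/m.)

Through the whole plate area (πR² = 9.161×10^-3 m²), I_d = ε₀ πR² dE/dt = 5.221×10^-3 A.
∮B·dl = μ₀ I_d,enc with I_d,enc = I_d r²/R² = 2.282×10^-3 A; so B = μ₀ I_d,enc/(2πr) = 1.28×10^-8 T.

1.28×10^-8 T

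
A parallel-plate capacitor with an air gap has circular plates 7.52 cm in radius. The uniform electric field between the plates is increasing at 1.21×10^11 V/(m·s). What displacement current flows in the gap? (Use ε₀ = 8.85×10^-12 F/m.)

I_d = ε₀ A (dE/dt) = (8.85×10^-12)(0.01777 m²)(1.21×10^11) = 0.0190 A.

0.0190 A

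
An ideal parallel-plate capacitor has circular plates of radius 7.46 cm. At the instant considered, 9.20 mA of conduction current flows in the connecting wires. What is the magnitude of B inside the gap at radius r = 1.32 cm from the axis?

No conduction current crosses the gap, so I_d there equals the 9.20×10^-3 A in the leads.
An Ampèrian loop of radius r encloses a fraction (r/R)² of I_d. Then B·2πr = μ₀ I_d (r/R)², giving B = μ₀ I_d r/(2πR²) = 4.36×10^-9 T.

4.36×10^-9 T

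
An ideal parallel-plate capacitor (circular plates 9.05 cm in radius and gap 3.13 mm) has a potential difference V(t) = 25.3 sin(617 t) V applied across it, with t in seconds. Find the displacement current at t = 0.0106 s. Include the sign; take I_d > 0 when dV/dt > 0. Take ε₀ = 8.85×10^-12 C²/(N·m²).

1.10×10^-6 A

C = ε₀A/d = (8.85×10^-12)(0.02573)/(3.13×10^-3) = 7.275×10^-11 F. dV/dt = V₀ω·cos(ωt); at ωt = 6.5402 rad this factor is 0.9672.
I_d = C dV/dt = (7.275×10^-11)(25.3)(617)(0.9672) = 1.10×10^-6 A.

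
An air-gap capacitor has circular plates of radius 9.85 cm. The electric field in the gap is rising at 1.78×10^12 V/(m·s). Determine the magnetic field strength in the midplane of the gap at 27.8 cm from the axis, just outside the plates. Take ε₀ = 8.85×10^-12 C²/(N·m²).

3.45×10^-7 T

I_d = ε₀ dΦ_E/dt = ε₀ πR² (dE/dt) = (8.85×10^-12)(0.03048)(1.78×10^12) = 0.4802 A through the full plate area.
Outside the plates the loop encloses all of I_d, so B·2πr = μ₀ I_d and B = 3.45×10^-7 T.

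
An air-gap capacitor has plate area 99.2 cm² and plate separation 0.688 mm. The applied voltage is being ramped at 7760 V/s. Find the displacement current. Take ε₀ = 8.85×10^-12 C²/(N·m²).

C = ε₀A/d = (8.85×10^-12)(9.92×10^-3)/(6.88×10^-4) = 1.276×10^-10 F.
I_d = C dV/dt = (1.276×10^-10)(7760) = 9.90×10^-7 A.

9.90×10^-7 A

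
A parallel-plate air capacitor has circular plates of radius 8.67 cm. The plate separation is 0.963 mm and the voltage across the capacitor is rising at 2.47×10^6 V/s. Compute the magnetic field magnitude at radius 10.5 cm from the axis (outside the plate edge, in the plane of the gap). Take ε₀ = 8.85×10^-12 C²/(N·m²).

dE/dt = (dV/dt)/d = 2.565×10^9 V/(m·s); I_d = ε₀(πR²)(dE/dt) = (8.85×10^-12)(0.02362)(2.565×10^9) = 5.362×10^-4 A.
For r ≥ R the full I_d is enclosed: B = μ₀ I_d/(2πr) = (4π×10^-7)(5.362×10^-4)/(2π·0.105) = 1.02×10^-9 T.

1.02×10^-9 T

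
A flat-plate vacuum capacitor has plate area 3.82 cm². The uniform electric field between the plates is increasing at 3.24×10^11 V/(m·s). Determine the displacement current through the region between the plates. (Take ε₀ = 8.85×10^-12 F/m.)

With a uniform field, Φ_E = EA, so I_d = ε₀ A dE/dt = 1.10×10^-3 A.

1.10×10^-3 A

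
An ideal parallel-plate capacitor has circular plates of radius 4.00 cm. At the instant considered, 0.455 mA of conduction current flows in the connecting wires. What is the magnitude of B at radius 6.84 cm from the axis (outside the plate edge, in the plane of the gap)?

1.33×10^-9 T

Between the plates the displacement current equals the wire current: I_d = 0.455 mA = 4.55×10^-4 A.
Outside the plates the loop encloses all of I_d, so B·2πr = μ₀ I_d and B = 1.33×10^-9 T.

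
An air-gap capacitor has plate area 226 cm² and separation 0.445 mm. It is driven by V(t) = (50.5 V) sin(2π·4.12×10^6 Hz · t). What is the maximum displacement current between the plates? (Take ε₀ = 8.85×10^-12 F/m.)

0.588 A

(dE/dt)_max = V₀ω/d = 2.938×10^12 V/(m·s); ω = 2πf = 2.589×10^7 rad/s.
I_d,max = ε₀ A (dE/dt)_max = (8.85×10^-12)(0.0226)(2.938×10^12) = 0.588 A.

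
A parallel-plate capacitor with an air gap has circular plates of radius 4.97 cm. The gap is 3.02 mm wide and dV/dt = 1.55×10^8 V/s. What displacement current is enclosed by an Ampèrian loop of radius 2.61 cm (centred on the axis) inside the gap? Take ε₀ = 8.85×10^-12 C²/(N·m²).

I_d = C dV/dt with C = ε₀πR²/d = 2.274×10^-11 F, so I_d = (2.274×10^-11)(1.55×10^8) = 3.525×10^-3 A.
Since J_d is uniform, the enclosed fraction is (r/R)² = 0.2758, giving I_d,enc = 9.72×10^-4 A.

9.72×10^-4 A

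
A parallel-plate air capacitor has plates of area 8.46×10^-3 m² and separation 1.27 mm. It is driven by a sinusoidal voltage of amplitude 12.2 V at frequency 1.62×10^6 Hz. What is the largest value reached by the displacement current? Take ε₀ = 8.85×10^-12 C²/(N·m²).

The displacement current equals the conduction current C dV/dt, which peaks at C V₀ ω.
With C = ε₀A/d = (8.85×10^-12)(8.46×10^-3)/(1.27×10^-3) = 5.895×10^-11 F and ω = 2πf = 1.018×10^7 rad/s, I_d,max = (5.895×10^-11)(12.2)(1.018×10^7) = 7.32×10^-3 A.

7.32×10^-3 A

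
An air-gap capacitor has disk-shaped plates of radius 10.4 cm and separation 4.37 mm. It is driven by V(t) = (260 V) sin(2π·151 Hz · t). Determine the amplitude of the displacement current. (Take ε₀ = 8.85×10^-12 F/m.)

1.70×10^-5 A

(dE/dt)_max = V₀ω/d = 5.645×10^7 V/(m·s); ω = 2πf = 948.8 rad/s.
I_d,max = ε₀ A (dE/dt)_max = (8.85×10^-12)(0.03398)(5.645×10^7) = 1.70×10^-5 A.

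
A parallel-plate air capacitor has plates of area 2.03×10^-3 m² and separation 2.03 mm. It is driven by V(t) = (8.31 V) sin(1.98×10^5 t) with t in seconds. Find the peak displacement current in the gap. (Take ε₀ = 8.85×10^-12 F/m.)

1.46×10^-5 A

(dE/dt)_max = V₀ω/d = 8.105×10^8 V/(m·s); ω = 1.98×10^5 rad/s.
I_d,max = ε₀ A (dE/dt)_max = (8.85×10^-12)(2.03×10^-3)(8.105×10^8) = 1.46×10^-5 A.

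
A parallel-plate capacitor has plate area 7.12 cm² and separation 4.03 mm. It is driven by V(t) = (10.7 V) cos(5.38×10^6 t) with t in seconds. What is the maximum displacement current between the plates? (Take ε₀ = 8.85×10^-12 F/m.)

9.00×10^-5 A

(dE/dt)_max = V₀ω/d = 1.428×10^10 V/(m·s); ω = 5.38×10^6 rad/s.
I_d,max = ε₀ A (dE/dt)_max = (8.85×10^-12)(7.12×10^-4)(1.428×10^10) = 9.00×10^-5 A.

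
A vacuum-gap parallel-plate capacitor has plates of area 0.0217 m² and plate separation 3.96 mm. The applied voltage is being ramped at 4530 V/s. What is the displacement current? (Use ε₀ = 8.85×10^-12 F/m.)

The displacement current equals the charging current C dV/dt. With C = ε₀A/d = (8.85×10^-12)(0.0217)/(3.96×10^-3) = 4.850×10^-11 F, I_d = (4.850×10^-11)(4530) = 2.20×10^-7 A.

2.20×10^-7 A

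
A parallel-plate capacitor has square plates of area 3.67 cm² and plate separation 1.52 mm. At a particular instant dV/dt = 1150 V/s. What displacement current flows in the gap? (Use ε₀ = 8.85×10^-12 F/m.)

The displacement current equals the charging current C dV/dt. With C = ε₀A/d = (8.85×10^-12)(3.67×10^-4)/(1.52×10^-3) = 2.137×10^-12 F, I_d = (2.137×10^-12)(1150) = 2.46×10^-9 A.

2.46×10^-9 A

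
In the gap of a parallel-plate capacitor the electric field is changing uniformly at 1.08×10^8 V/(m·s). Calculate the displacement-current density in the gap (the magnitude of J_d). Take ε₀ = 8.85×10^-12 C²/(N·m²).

9.56×10^-4 A/m²

The displacement-current density is ε₀ ∂E/∂t = (8.85×10^-12)(1.08×10^8) = 9.56×10^-4 A/m².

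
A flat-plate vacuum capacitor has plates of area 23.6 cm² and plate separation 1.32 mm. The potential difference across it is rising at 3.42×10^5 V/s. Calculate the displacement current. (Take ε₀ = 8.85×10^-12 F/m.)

5.41×10^-6 A

C = ε₀A/d = (8.85×10^-12)(2.36×10^-3)/(1.32×10^-3) = 1.582×10^-11 F.
I_d = C dV/dt = (1.582×10^-11)(3.42×10^5) = 5.41×10^-6 A.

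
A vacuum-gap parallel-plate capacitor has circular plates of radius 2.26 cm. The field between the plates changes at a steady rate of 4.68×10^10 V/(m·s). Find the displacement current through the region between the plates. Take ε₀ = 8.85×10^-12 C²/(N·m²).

6.65×10^-4 A

With a uniform field, Φ_E = EA, so I_d = ε₀ A dE/dt = 6.65×10^-4 A.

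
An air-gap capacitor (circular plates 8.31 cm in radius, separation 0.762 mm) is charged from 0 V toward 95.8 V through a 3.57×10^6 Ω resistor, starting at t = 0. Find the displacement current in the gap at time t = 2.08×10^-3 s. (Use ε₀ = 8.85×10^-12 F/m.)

C = ε₀A/d = (8.85×10^-12)(0.02169)/(7.62×10^-4) = 2.519×10^-10 F, so τ = RC = 8.993×10^-4 s.
The conduction current is I(t) = (V₀/R) e^(−t/τ), and the displacement current between the plates equals it.
t/τ = 2.313; I_d = (95.8/3.57×10^6) · e^(−2.313) = (2.683×10^-5)(0.09896) = 2.66×10^-6 A.

2.66×10^-6 A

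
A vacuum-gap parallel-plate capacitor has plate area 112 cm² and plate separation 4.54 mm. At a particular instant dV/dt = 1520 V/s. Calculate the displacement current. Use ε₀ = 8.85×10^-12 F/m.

3.32×10^-8 A

C = ε₀A/d = (8.85×10^-12)(0.0112)/(4.54×10^-3) = 2.183×10^-11 F.
I_d = C dV/dt = (2.183×10^-11)(1520) = 3.32×10^-8 A.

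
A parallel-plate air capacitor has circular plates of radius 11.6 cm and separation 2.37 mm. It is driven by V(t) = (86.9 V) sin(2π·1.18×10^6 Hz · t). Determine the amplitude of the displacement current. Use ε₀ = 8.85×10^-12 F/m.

The displacement current equals the conduction current C dV/dt, which peaks at C V₀ ω.
With C = ε₀A/d = (8.85×10^-12)(0.04227)/(2.37×10^-3) = 1.578×10^-10 F and ω = 2πf = 7.414×10^6 rad/s, I_d,max = (1.578×10^-10)(86.9)(7.414×10^6) = 0.102 A.

0.102 A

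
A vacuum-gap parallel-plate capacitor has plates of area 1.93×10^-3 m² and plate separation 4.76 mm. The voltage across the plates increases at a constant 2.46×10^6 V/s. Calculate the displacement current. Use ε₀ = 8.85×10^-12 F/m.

8.83×10^-6 A

C = ε₀A/d = (8.85×10^-12)(1.93×10^-3)/(4.76×10^-3) = 3.588×10^-12 F.
I_d = C dV/dt = (3.588×10^-12)(2.46×10^6) = 8.83×10^-6 A.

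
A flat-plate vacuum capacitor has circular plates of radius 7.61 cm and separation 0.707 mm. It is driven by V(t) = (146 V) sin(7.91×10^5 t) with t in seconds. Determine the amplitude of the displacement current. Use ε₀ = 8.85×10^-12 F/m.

(dE/dt)_max = V₀ω/d = 1.633×10^11 V/(m·s); ω = 7.91×10^5 rad/s.
I_d,max = ε₀ A (dE/dt)_max = (8.85×10^-12)(0.01819)(1.633×10^11) = 0.0263 A.

0.0263 A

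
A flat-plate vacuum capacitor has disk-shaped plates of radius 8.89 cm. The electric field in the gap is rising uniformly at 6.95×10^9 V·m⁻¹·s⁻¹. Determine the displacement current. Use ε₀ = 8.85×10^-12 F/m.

The displacement current is ε₀ times dΦ_E/dt = ε₀ A dE/dt = (8.85×10^-12)(0.02483)(6.95×10^9) = 1.53×10^-3 A.

1.53×10^-3 A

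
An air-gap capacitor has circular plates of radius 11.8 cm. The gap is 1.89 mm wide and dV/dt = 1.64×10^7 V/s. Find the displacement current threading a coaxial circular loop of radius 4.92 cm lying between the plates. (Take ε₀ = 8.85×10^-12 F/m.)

5.84×10^-4 A

I_d = C dV/dt with C = ε₀πR²/d = 2.048×10^-10 F, so I_d = (2.048×10^-10)(1.64×10^7) = 3.359×10^-3 A.
Since J_d is uniform, the enclosed fraction is (r/R)² = 0.1738, giving I_d,enc = 5.84×10^-4 A.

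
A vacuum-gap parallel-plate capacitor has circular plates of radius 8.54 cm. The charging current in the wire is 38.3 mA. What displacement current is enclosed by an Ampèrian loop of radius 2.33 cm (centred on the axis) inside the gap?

2.85×10^-3 A

By continuity the displacement current in the gap matches the conduction current: I_d = 0.0383 A.
The field is uniform, so I_d,enc = I_d (r/R)² = (0.0383)(2.33/8.54)² = 2.85×10^-3 A.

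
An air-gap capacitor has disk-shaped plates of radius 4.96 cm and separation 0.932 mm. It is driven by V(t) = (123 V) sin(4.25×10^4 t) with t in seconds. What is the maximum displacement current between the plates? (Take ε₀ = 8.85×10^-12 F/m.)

C = ε₀A/d = (8.85×10^-12)(7.729×10^-3)/(9.32×10^-4) = 7.339×10^-11 F; ω = 4.25×10^4 rad/s.
I_d = C dV/dt, so |I_d|_max = C V₀ ω = (7.339×10^-11)(123)(4.25×10^4) = 3.84×10^-4 A.

3.84×10^-4 A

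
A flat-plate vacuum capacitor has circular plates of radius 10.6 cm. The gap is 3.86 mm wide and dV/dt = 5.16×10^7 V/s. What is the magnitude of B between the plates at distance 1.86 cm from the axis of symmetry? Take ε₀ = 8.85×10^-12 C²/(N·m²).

I_d = C dV/dt with C = ε₀πR²/d = 8.093×10^-11 F, so I_d = (8.093×10^-11)(5.16×10^7) = 4.176×10^-3 A.
An Ampèrian loop of radius r encloses a fraction (r/R)² of I_d. Then B·2πr = μ₀ I_d (r/R)², giving B = μ₀ I_d r/(2πR²) = 1.38×10^-9 T.

1.38×10^-9 T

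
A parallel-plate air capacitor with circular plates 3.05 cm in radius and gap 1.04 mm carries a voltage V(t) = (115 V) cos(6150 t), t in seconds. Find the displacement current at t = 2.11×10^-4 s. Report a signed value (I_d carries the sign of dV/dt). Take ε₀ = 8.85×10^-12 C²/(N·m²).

C = ε₀A/d = (8.85×10^-12)(2.922×10^-3)/(1.04×10^-3) = 2.487×10^-11 F. dV/dt = V₀ω·−sin(ωt); at ωt = 1.29765 rad this factor is -0.9629.
I_d = C dV/dt = (2.487×10^-11)(115)(6150)(-0.9629) = -1.69×10^-5 A.

-1.69×10^-5 A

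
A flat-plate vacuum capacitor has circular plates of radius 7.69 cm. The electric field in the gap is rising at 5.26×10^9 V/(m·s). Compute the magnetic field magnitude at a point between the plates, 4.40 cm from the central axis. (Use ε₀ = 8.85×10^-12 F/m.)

Through the whole plate area (πR² = 0.01858 m²), I_d = ε₀ πR² dE/dt = 8.649×10^-4 A.
∮B·dl = μ₀ I_d,enc with I_d,enc = I_d r²/R² = 2.832×10^-4 A; so B = μ₀ I_d,enc/(2πr) = 1.29×10^-9 T.

1.29×10^-9 T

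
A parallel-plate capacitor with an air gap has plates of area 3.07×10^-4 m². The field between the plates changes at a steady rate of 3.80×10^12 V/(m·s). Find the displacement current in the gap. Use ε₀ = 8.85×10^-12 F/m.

0.0103 A

With a uniform field, Φ_E = EA, so I_d = ε₀ A dE/dt = 0.0103 A.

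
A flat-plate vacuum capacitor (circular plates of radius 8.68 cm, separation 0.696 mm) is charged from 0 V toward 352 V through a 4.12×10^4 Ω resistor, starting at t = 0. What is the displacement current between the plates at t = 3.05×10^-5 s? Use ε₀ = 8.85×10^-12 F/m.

With C = ε₀A/d = (8.85×10^-12)(0.02367)/(6.96×10^-4) = 3.010×10^-10 F, the time constant is τ = RC = 1.240×10^-5 s, so t/τ = 2.460 and e^(−t/τ) = 0.08543.
I_d = I_cond = (V₀/R) e^(−t/τ) = (8.544×10^-3)(0.08543) = 7.30×10^-4 A.

7.30×10^-4 A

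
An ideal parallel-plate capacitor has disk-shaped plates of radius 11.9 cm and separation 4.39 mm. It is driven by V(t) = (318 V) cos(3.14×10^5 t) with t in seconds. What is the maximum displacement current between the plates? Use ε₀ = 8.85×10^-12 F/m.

The displacement current equals the conduction current C dV/dt, which peaks at C V₀ ω.
With C = ε₀A/d = (8.85×10^-12)(0.04449)/(4.39×10^-3) = 8.969×10^-11 F and ω = 3.14×10^5 rad/s, I_d,max = (8.969×10^-11)(318)(3.14×10^5) = 8.96×10^-3 A.

8.96×10^-3 A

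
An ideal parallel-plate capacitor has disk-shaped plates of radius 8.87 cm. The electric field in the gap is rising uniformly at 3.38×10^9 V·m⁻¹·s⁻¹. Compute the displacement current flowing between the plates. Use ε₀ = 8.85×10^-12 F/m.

With a uniform field, Φ_E = EA, so I_d = ε₀ A dE/dt = 7.39×10^-4 A.

7.39×10^-4 A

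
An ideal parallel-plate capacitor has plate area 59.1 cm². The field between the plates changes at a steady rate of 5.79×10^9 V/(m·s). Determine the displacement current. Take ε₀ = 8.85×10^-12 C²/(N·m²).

The displacement current is ε₀ times dΦ_E/dt = ε₀ A dE/dt = (8.85×10^-12)(5.91×10^-3)(5.79×10^9) = 3.03×10^-4 A.

3.03×10^-4 A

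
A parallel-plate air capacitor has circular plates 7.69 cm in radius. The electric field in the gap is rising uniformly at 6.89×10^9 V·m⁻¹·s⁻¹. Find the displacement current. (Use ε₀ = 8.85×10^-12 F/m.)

1.13×10^-3 A

I_d = ε₀ A (dE/dt) = (8.85×10^-12)(0.01858 m²)(6.89×10^9) = 1.13×10^-3 A.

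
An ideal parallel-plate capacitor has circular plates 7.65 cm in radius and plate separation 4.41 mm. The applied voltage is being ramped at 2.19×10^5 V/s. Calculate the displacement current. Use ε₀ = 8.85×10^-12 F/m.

8.08×10^-6 A

E = V/d so dE/dt = (dV/dt)/d = 4.966×10^7 V/(m·s), and I_d = ε₀ A dE/dt = (8.85×10^-12)(0.01839)(4.966×10^7) = 8.08×10^-6 A.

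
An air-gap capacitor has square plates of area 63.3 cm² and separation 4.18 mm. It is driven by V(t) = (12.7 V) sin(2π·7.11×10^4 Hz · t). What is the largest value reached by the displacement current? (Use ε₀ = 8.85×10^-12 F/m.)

7.60×10^-5 A

(dE/dt)_max = V₀ω/d = 1.357×10^9 V/(m·s); ω = 2πf = 4.467×10^5 rad/s.
I_d,max = ε₀ A (dE/dt)_max = (8.85×10^-12)(6.33×10^-3)(1.357×10^9) = 7.60×10^-5 A.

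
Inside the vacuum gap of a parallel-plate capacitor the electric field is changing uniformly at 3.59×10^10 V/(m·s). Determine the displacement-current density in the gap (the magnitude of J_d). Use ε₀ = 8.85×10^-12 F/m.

0.318 A/m²

The displacement-current density is ε₀ ∂E/∂t = (8.85×10^-12)(3.59×10^10) = 0.318 A/m².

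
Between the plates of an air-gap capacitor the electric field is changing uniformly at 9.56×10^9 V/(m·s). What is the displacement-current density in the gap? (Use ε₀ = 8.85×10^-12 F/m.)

The displacement-current density is ε₀ ∂E/∂t = (8.85×10^-12)(9.56×10^9) = 0.0846 A/m².

0.0846 A/m²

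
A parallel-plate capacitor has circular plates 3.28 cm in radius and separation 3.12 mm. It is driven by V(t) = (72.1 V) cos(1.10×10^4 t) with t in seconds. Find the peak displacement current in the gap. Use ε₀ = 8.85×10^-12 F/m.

(dE/dt)_max = V₀ω/d = 2.542×10^8 V/(m·s); ω = 1.10×10^4 rad/s.
I_d,max = ε₀ A (dE/dt)_max = (8.85×10^-12)(3.380×10^-3)(2.542×10^8) = 7.60×10^-6 A.

7.60×10^-6 A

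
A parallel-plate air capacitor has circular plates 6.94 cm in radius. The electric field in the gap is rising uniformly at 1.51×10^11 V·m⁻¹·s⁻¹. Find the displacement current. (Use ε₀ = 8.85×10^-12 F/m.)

I_d = ε₀ A (dE/dt) = (8.85×10^-12)(0.01513 m²)(1.51×10^11) = 0.0202 A.

0.0202 A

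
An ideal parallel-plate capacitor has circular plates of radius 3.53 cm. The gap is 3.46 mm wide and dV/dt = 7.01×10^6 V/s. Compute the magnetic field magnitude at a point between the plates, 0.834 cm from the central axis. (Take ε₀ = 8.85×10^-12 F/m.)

9.40×10^-11 T

With E = V/d, dE/dt = 2.026×10^9 V/(m·s) and πR² = 3.915×10^-3 m², giving I_d = ε₀ πR² dE/dt = 7.020×10^-5 A.
∮B·dl = μ₀ I_d,enc with I_d,enc = I_d r²/R² = 3.918×10^-6 A; so B = μ₀ I_d,enc/(2πr) = 9.40×10^-11 T.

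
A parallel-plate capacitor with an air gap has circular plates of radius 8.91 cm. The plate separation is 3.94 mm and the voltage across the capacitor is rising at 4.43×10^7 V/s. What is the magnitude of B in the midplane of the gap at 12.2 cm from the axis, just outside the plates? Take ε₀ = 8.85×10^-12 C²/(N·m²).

I_d = C dV/dt with C = ε₀πR²/d = 5.602×10^-11 F, so I_d = (5.602×10^-11)(4.43×10^7) = 2.482×10^-3 A.
With r > R the enclosed displacement current is the full I_d; B = μ₀ I_d / (2πr) = 4.07×10^-9 T.

4.07×10^-9 T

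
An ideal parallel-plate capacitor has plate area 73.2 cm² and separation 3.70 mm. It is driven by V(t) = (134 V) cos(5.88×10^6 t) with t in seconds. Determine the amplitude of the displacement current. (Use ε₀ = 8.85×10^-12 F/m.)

The displacement current equals the conduction current C dV/dt, which peaks at C V₀ ω.
With C = ε₀A/d = (8.85×10^-12)(7.32×10^-3)/(3.70×10^-3) = 1.751×10^-11 F and ω = 5.88×10^6 rad/s, I_d,max = (1.751×10^-11)(134)(5.88×10^6) = 0.0138 A.

0.0138 A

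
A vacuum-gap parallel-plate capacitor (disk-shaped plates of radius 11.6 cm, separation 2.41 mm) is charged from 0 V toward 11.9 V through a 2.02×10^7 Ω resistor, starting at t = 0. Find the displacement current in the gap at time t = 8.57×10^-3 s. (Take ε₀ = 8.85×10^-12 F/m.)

C = ε₀A/d = (8.85×10^-12)(0.04227)/(2.41×10^-3) = 1.552×10^-10 F, so τ = RC = 3.135×10^-3 s.
The conduction current is I(t) = (V₀/R) e^(−t/τ), and the displacement current between the plates equals it.
t/τ = 2.734; I_d = (11.9/2.02×10^7) · e^(−2.734) = (5.891×10^-7)(0.06496) = 3.83×10^-8 A.

3.83×10^-8 A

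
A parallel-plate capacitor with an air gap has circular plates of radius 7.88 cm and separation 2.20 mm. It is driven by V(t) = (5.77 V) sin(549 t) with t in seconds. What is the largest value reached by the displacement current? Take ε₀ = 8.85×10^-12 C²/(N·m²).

2.49×10^-7 A

C = ε₀A/d = (8.85×10^-12)(0.01951)/(2.20×10^-3) = 7.848×10^-11 F; ω = 549 rad/s.
I_d = C dV/dt, so |I_d|_max = C V₀ ω = (7.848×10^-11)(5.77)(549) = 2.49×10^-7 A.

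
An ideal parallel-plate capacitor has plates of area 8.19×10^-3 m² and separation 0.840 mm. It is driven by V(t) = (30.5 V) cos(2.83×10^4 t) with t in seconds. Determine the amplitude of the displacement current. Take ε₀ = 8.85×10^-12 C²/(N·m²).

C = ε₀A/d = (8.85×10^-12)(8.19×10^-3)/(8.40×10^-4) = 8.629×10^-11 F; ω = 2.83×10^4 rad/s.
I_d = C dV/dt, so |I_d|_max = C V₀ ω = (8.629×10^-11)(30.5)(2.83×10^4) = 7.45×10^-5 A.

7.45×10^-5 A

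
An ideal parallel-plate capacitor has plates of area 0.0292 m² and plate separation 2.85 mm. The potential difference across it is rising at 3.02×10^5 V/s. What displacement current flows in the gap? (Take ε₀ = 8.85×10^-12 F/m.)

C = ε₀A/d = (8.85×10^-12)(0.0292)/(2.85×10^-3) = 9.067×10^-11 F.
I_d = C dV/dt = (9.067×10^-11)(3.02×10^5) = 2.74×10^-5 A.

2.74×10^-5 A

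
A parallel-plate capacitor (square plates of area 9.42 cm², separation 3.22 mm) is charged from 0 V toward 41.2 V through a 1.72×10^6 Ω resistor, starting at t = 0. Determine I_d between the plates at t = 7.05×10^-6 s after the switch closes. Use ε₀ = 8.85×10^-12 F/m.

4.92×10^-6 A

C = ε₀A/d = (8.85×10^-12)(9.42×10^-4)/(3.22×10^-3) = 2.589×10^-12 F, so τ = RC = 4.453×10^-6 s.
The conduction current is I(t) = (V₀/R) e^(−t/τ), and the displacement current between the plates equals it.
t/τ = 1.583; I_d = (41.2/1.72×10^6) · e^(−1.583) = (2.395×10^-5)(0.2054) = 4.92×10^-6 A.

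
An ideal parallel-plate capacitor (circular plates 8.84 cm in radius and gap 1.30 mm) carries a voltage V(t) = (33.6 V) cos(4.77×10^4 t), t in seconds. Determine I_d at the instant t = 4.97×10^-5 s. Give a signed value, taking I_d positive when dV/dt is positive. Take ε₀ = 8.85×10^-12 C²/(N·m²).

-1.87×10^-4 A

dV/dt = (33.6)(4.77×10^4)·−sin(2.37069) = -1.117×10^6 V/s.
I_d = C dV/dt with C = ε₀A/d = (8.85×10^-12)(0.02455)/(1.30×10^-3) = 1.671×10^-10 F, so I_d = (1.671×10^-10)(-1.117×10^6) = -1.87×10^-4 A.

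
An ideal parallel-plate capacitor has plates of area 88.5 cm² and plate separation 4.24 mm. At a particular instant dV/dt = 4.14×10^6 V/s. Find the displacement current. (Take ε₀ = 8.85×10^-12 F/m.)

C = ε₀A/d = (8.85×10^-12)(8.85×10^-3)/(4.24×10^-3) = 1.847×10^-11 F.
I_d = C dV/dt = (1.847×10^-11)(4.14×10^6) = 7.65×10^-5 A.

7.65×10^-5 A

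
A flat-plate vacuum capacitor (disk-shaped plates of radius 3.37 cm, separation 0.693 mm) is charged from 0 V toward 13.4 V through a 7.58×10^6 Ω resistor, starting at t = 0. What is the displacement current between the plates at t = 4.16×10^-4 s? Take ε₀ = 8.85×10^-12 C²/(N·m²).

5.30×10^-7 A

C = ε₀A/d = (8.85×10^-12)(3.568×10^-3)/(6.93×10^-4) = 4.557×10^-11 F, so τ = RC = 3.454×10^-4 s.
The conduction current is I(t) = (V₀/R) e^(−t/τ), and the displacement current between the plates equals it.
t/τ = 1.204; I_d = (13.4/7.58×10^6) · e^(−1.204) = (1.768×10^-6)(0.3000) = 5.30×10^-7 A.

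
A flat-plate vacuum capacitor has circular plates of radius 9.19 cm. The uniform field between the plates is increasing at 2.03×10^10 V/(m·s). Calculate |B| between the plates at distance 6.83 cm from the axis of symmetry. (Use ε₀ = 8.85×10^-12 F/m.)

Through the whole plate area (πR² = 0.02653 m²), I_d = ε₀ πR² dE/dt = 4.766×10^-3 A.
For r < R the Ampère–Maxwell law gives B(2πr) = μ₀ I_d (r²/R²), so B = μ₀ I_d r/(2πR²) = (4π×10^-7)(4.766×10^-3)(0.0683)/(2π·0.0919²) = 7.71×10^-9 T.

7.71×10^-9 T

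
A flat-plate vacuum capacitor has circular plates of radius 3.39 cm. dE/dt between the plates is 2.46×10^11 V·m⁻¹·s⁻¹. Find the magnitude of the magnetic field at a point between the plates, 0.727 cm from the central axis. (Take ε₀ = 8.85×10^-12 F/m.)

9.94×10^-9 T

I_d = ε₀ dΦ_E/dt = ε₀ πR² (dE/dt) = (8.85×10^-12)(3.610×10^-3)(2.46×10^11) = 7.859×10^-3 A through the full plate area.
∮B·dl = μ₀ I_d,enc with I_d,enc = I_d r²/R² = 3.614×10^-4 A; so B = μ₀ I_d,enc/(2πr) = 9.94×10^-9 T.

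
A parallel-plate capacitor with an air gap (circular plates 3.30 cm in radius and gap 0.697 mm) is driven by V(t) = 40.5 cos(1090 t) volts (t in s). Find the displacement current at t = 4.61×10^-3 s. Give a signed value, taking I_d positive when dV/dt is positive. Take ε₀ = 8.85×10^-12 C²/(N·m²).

1.82×10^-6 A

dV/dt = (40.5)(1090)·−sin(5.0249) = 4.201×10^4 V/s.
I_d = C dV/dt with C = ε₀A/d = (8.85×10^-12)(3.421×10^-3)/(6.97×10^-4) = 4.344×10^-11 F, so I_d = (4.344×10^-11)(4.201×10^4) = 1.82×10^-6 A.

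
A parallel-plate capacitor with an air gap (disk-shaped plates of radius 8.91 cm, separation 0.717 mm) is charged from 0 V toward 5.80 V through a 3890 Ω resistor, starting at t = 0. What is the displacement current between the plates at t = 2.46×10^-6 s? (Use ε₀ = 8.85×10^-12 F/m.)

C = ε₀A/d = (8.85×10^-12)(0.02494)/(7.17×10^-4) = 3.078×10^-10 F, so τ = RC = 1.197×10^-6 s.
The conduction current is I(t) = (V₀/R) e^(−t/τ), and the displacement current between the plates equals it.
t/τ = 2.055; I_d = (5.80/3890) · e^(−2.055) = (1.491×10^-3)(0.1281) = 1.91×10^-4 A.

1.91×10^-4 A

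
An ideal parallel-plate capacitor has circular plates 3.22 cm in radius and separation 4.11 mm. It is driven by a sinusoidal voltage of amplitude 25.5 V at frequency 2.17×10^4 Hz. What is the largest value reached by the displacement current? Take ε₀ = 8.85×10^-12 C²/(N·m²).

2.44×10^-5 A

The displacement current equals the conduction current C dV/dt, which peaks at C V₀ ω.
With C = ε₀A/d = (8.85×10^-12)(3.257×10^-3)/(4.11×10^-3) = 7.013×10^-12 F and ω = 2πf = 1.363×10^5 rad/s, I_d,max = (7.013×10^-12)(25.5)(1.363×10^5) = 2.44×10^-5 A.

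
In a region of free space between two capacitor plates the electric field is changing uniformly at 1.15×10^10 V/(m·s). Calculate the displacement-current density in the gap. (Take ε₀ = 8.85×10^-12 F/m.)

The displacement-current density is ε₀ ∂E/∂t = (8.85×10^-12)(1.15×10^10) = 0.102 A/m².

0.102 A/m²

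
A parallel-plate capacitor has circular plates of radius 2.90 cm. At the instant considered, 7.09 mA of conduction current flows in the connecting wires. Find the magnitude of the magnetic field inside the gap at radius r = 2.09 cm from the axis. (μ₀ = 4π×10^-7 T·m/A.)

3.52×10^-8 T

No conduction current crosses the gap, so I_d there equals the 7.09×10^-3 A in the leads.
An Ampèrian loop of radius r encloses a fraction (r/R)² of I_d. Then B·2πr = μ₀ I_d (r/R)², giving B = μ₀ I_d r/(2πR²) = 3.52×10^-8 T.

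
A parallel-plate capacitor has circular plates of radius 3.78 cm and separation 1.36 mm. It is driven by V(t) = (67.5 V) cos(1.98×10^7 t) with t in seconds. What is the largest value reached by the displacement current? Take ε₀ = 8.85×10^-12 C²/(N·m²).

0.0390 A

(dE/dt)_max = V₀ω/d = 9.827×10^11 V/(m·s); ω = 1.98×10^7 rad/s.
I_d,max = ε₀ A (dE/dt)_max = (8.85×10^-12)(4.489×10^-3)(9.827×10^11) = 0.0390 A.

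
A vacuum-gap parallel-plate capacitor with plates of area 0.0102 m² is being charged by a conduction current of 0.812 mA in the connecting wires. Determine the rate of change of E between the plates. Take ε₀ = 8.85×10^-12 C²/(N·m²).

9.00×10^9 V/(m·s)

By continuity, I_d in the gap equals the 0.812 mA flowing in the wire.
Since I_d = ε₀ A dE/dt, dE/dt = I_d/(ε₀A) = (8.12×10^-4)/((8.85×10^-12)(0.0102)) = 9.00×10^9 V/(m·s).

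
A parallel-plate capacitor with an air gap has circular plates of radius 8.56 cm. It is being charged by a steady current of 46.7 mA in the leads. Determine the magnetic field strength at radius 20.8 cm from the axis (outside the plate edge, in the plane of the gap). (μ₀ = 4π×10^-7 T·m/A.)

4.49×10^-8 T

No conduction current crosses the gap, so I_d there equals the 0.0467 A in the leads.
Outside the plates the loop encloses all of I_d, so B·2πr = μ₀ I_d and B = 4.49×10^-8 T.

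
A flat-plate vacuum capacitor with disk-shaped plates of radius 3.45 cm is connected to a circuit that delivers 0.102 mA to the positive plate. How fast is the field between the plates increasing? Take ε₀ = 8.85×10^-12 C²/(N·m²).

3.08×10^9 V/(m·s)

By continuity, I_d in the gap equals the 0.102 mA flowing in the wire.
Then dE/dt = I_d/(ε₀A) = 3.08×10^9 V/(m·s).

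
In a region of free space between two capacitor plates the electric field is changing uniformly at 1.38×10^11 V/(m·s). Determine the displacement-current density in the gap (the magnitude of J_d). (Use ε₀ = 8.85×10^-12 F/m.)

1.22 A/m²

J_d = ε₀ dE/dt = (8.85×10^-12)(1.38×10^11) = 1.22 A/m².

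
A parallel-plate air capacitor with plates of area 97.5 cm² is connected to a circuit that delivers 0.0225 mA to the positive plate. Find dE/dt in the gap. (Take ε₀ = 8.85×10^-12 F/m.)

2.61×10^8 V/(m·s)

Charge continuity gives I_d = I = 2.25×10^-5 A between the plates.
Then dE/dt = I_d/(ε₀A) = 2.61×10^8 V/(m·s).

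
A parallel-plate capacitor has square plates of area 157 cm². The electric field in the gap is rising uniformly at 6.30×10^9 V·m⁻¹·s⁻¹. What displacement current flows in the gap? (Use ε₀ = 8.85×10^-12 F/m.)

With a uniform field, Φ_E = EA, so I_d = ε₀ A dE/dt = 8.75×10^-4 A.

8.75×10^-4 A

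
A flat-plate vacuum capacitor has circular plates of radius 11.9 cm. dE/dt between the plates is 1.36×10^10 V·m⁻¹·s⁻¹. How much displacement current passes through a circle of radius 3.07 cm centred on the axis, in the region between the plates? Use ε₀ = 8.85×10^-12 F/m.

3.56×10^-4 A

I_d = ε₀ dΦ_E/dt = ε₀ πR² (dE/dt) = (8.85×10^-12)(0.04449)(1.36×10^10) = 5.355×10^-3 A through the full plate area.
Since J_d is uniform, the enclosed fraction is (r/R)² = 0.06656, giving I_d,enc = 3.56×10^-4 A.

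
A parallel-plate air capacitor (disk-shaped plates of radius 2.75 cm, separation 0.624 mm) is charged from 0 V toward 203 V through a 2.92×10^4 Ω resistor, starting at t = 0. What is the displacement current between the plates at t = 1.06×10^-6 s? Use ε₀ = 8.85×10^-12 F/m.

C = ε₀A/d = (8.85×10^-12)(2.376×10^-3)/(6.24×10^-4) = 3.370×10^-11 F, so τ = RC = 9.840×10^-7 s.
The conduction current is I(t) = (V₀/R) e^(−t/τ), and the displacement current between the plates equals it.
t/τ = 1.077; I_d = (203/2.92×10^4) · e^(−1.077) = (6.952×10^-3)(0.3406) = 2.37×10^-3 A.

2.37×10^-3 A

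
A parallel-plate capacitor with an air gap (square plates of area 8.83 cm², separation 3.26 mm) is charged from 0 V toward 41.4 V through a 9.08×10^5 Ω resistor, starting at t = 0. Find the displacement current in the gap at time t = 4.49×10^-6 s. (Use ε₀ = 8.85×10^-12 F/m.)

5.79×10^-6 A

C = ε₀A/d = (8.85×10^-12)(8.83×10^-4)/(3.26×10^-3) = 2.397×10^-12 F and τ = RC = 2.176×10^-6 s. I_d in the gap equals the RC charging current.
I_d(t) = (V₀/R) e^(−t/τ) = 4.559×10^-5 · e^(−2.063) = 5.79×10^-6 A.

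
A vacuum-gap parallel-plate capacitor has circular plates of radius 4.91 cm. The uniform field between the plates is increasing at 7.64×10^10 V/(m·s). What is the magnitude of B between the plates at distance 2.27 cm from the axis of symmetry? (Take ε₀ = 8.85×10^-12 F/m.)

Total displacement current: I_d = ε₀(πR²)(dE/dt) = (8.85×10^-12)(7.574×10^-3)(7.64×10^10) = 5.121×10^-3 A.
An Ampèrian loop of radius r encloses a fraction (r/R)² of I_d. Then B·2πr = μ₀ I_d (r/R)², giving B = μ₀ I_d r/(2πR²) = 9.64×10^-9 T.

9.64×10^-9 T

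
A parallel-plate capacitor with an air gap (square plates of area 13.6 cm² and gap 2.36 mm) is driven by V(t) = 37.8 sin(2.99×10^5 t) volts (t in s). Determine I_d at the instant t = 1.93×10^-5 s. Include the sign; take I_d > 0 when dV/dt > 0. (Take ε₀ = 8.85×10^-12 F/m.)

5.02×10^-5 A

dE/dt = (V₀ω/d)·cos(ωt) with ωt = 5.7707 rad: (37.8)(2.99×10^5)(0.8715)/(2.36×10^-3) = 4.174×10^9 V/(m·s).
I_d = ε₀ A dE/dt = (8.85×10^-12)(1.36×10^-3)(4.174×10^9) = 5.02×10^-5 A.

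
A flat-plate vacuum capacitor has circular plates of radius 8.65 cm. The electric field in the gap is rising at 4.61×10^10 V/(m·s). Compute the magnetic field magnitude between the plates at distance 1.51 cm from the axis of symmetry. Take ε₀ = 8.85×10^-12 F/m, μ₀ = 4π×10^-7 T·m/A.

3.87×10^-9 T

Through the whole plate area (πR² = 0.02351 m²), I_d = ε₀ πR² dE/dt = 9.592×10^-3 A.
For r < R the Ampère–Maxwell law gives B(2πr) = μ₀ I_d (r²/R²), so B = μ₀ I_d r/(2πR²) = (4π×10^-7)(9.592×10^-3)(0.0151)/(2π·0.0865²) = 3.87×10^-9 T.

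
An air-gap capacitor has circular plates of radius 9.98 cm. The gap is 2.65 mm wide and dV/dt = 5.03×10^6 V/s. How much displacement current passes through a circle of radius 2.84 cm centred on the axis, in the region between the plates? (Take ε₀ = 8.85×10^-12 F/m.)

I_d = C dV/dt with C = ε₀πR²/d = 1.045×10^-10 F, so I_d = (1.045×10^-10)(5.03×10^6) = 5.256×10^-4 A.
Since J_d is uniform, the enclosed fraction is (r/R)² = 0.08098, giving I_d,enc = 4.26×10^-5 A.

4.26×10^-5 A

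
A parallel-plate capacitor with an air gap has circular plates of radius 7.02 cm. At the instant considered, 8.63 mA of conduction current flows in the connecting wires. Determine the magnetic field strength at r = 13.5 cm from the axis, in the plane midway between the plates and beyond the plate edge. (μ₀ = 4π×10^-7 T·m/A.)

By continuity the displacement current in the gap matches the conduction current: I_d = 8.63×10^-3 A.
Outside the plates the loop encloses all of I_d, so B·2πr = μ₀ I_d and B = 1.28×10^-8 T.

1.28×10^-8 T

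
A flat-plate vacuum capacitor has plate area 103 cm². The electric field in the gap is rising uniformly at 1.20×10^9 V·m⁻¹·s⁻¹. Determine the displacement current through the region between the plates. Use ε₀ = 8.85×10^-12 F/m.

I_d = ε₀ A (dE/dt) = (8.85×10^-12)(0.0103 m²)(1.20×10^9) = 1.09×10^-4 A.

1.09×10^-4 A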